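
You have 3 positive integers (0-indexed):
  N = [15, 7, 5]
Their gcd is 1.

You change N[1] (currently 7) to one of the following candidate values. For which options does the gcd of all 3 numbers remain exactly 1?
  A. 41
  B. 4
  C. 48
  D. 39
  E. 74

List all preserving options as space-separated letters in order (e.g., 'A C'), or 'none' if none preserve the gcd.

Answer: A B C D E

Derivation:
Old gcd = 1; gcd of others (without N[1]) = 5
New gcd for candidate v: gcd(5, v). Preserves old gcd iff gcd(5, v) = 1.
  Option A: v=41, gcd(5,41)=1 -> preserves
  Option B: v=4, gcd(5,4)=1 -> preserves
  Option C: v=48, gcd(5,48)=1 -> preserves
  Option D: v=39, gcd(5,39)=1 -> preserves
  Option E: v=74, gcd(5,74)=1 -> preserves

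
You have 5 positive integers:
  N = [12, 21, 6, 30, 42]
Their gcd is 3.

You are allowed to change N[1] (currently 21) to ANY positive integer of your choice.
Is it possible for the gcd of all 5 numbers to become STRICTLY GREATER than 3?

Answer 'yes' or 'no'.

Current gcd = 3
gcd of all OTHER numbers (without N[1]=21): gcd([12, 6, 30, 42]) = 6
The new gcd after any change is gcd(6, new_value).
This can be at most 6.
Since 6 > old gcd 3, the gcd CAN increase (e.g., set N[1] = 6).

Answer: yes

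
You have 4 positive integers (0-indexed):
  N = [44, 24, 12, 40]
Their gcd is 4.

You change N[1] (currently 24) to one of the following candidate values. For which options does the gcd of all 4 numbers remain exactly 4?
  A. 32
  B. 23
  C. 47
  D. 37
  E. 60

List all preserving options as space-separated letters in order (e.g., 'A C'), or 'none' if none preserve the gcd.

Old gcd = 4; gcd of others (without N[1]) = 4
New gcd for candidate v: gcd(4, v). Preserves old gcd iff gcd(4, v) = 4.
  Option A: v=32, gcd(4,32)=4 -> preserves
  Option B: v=23, gcd(4,23)=1 -> changes
  Option C: v=47, gcd(4,47)=1 -> changes
  Option D: v=37, gcd(4,37)=1 -> changes
  Option E: v=60, gcd(4,60)=4 -> preserves

Answer: A E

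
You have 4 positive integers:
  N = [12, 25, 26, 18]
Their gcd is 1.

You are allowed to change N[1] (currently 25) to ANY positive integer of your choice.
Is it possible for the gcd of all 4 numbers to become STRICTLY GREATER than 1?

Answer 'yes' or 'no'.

Current gcd = 1
gcd of all OTHER numbers (without N[1]=25): gcd([12, 26, 18]) = 2
The new gcd after any change is gcd(2, new_value).
This can be at most 2.
Since 2 > old gcd 1, the gcd CAN increase (e.g., set N[1] = 2).

Answer: yes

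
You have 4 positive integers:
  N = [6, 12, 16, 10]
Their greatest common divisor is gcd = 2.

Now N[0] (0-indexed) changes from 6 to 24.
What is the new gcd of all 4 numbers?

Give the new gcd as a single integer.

Answer: 2

Derivation:
Numbers: [6, 12, 16, 10], gcd = 2
Change: index 0, 6 -> 24
gcd of the OTHER numbers (without index 0): gcd([12, 16, 10]) = 2
New gcd = gcd(g_others, new_val) = gcd(2, 24) = 2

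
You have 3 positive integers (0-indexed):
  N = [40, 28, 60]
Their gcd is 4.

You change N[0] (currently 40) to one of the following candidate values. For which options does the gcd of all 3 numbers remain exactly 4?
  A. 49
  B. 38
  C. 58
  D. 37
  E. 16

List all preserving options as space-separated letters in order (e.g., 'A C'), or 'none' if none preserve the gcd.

Old gcd = 4; gcd of others (without N[0]) = 4
New gcd for candidate v: gcd(4, v). Preserves old gcd iff gcd(4, v) = 4.
  Option A: v=49, gcd(4,49)=1 -> changes
  Option B: v=38, gcd(4,38)=2 -> changes
  Option C: v=58, gcd(4,58)=2 -> changes
  Option D: v=37, gcd(4,37)=1 -> changes
  Option E: v=16, gcd(4,16)=4 -> preserves

Answer: E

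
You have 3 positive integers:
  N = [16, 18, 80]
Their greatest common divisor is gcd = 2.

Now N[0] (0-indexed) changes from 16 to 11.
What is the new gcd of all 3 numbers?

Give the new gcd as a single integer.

Answer: 1

Derivation:
Numbers: [16, 18, 80], gcd = 2
Change: index 0, 16 -> 11
gcd of the OTHER numbers (without index 0): gcd([18, 80]) = 2
New gcd = gcd(g_others, new_val) = gcd(2, 11) = 1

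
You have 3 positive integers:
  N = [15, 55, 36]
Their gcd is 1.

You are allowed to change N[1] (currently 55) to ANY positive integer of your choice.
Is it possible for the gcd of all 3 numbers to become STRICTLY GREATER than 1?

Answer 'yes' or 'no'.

Current gcd = 1
gcd of all OTHER numbers (without N[1]=55): gcd([15, 36]) = 3
The new gcd after any change is gcd(3, new_value).
This can be at most 3.
Since 3 > old gcd 1, the gcd CAN increase (e.g., set N[1] = 3).

Answer: yes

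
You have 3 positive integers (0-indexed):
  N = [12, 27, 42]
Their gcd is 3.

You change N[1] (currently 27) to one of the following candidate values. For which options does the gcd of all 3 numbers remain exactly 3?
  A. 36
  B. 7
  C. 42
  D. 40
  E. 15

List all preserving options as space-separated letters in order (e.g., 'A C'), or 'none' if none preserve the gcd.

Answer: E

Derivation:
Old gcd = 3; gcd of others (without N[1]) = 6
New gcd for candidate v: gcd(6, v). Preserves old gcd iff gcd(6, v) = 3.
  Option A: v=36, gcd(6,36)=6 -> changes
  Option B: v=7, gcd(6,7)=1 -> changes
  Option C: v=42, gcd(6,42)=6 -> changes
  Option D: v=40, gcd(6,40)=2 -> changes
  Option E: v=15, gcd(6,15)=3 -> preserves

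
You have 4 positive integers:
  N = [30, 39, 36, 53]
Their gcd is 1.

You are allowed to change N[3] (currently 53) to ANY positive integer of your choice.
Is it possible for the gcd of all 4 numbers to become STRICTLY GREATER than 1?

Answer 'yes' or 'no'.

Current gcd = 1
gcd of all OTHER numbers (without N[3]=53): gcd([30, 39, 36]) = 3
The new gcd after any change is gcd(3, new_value).
This can be at most 3.
Since 3 > old gcd 1, the gcd CAN increase (e.g., set N[3] = 3).

Answer: yes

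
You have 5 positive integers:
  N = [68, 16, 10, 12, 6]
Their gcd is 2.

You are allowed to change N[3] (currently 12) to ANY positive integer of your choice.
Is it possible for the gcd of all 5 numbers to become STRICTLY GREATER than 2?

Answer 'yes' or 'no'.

Current gcd = 2
gcd of all OTHER numbers (without N[3]=12): gcd([68, 16, 10, 6]) = 2
The new gcd after any change is gcd(2, new_value).
This can be at most 2.
Since 2 = old gcd 2, the gcd can only stay the same or decrease.

Answer: no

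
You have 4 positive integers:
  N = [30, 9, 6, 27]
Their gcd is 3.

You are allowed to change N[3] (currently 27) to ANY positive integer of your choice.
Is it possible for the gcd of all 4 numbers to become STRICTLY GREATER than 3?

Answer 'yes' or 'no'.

Answer: no

Derivation:
Current gcd = 3
gcd of all OTHER numbers (without N[3]=27): gcd([30, 9, 6]) = 3
The new gcd after any change is gcd(3, new_value).
This can be at most 3.
Since 3 = old gcd 3, the gcd can only stay the same or decrease.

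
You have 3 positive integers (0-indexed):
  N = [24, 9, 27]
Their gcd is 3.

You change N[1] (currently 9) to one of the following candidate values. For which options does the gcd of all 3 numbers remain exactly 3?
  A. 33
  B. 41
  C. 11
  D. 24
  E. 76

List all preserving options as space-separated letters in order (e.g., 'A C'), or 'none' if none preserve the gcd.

Old gcd = 3; gcd of others (without N[1]) = 3
New gcd for candidate v: gcd(3, v). Preserves old gcd iff gcd(3, v) = 3.
  Option A: v=33, gcd(3,33)=3 -> preserves
  Option B: v=41, gcd(3,41)=1 -> changes
  Option C: v=11, gcd(3,11)=1 -> changes
  Option D: v=24, gcd(3,24)=3 -> preserves
  Option E: v=76, gcd(3,76)=1 -> changes

Answer: A D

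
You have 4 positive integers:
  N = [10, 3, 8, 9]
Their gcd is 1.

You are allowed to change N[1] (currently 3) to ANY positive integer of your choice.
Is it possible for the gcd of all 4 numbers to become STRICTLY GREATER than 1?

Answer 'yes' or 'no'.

Current gcd = 1
gcd of all OTHER numbers (without N[1]=3): gcd([10, 8, 9]) = 1
The new gcd after any change is gcd(1, new_value).
This can be at most 1.
Since 1 = old gcd 1, the gcd can only stay the same or decrease.

Answer: no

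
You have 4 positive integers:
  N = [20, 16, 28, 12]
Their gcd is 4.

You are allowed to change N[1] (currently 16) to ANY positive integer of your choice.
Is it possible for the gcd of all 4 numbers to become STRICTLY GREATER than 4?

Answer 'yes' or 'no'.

Current gcd = 4
gcd of all OTHER numbers (without N[1]=16): gcd([20, 28, 12]) = 4
The new gcd after any change is gcd(4, new_value).
This can be at most 4.
Since 4 = old gcd 4, the gcd can only stay the same or decrease.

Answer: no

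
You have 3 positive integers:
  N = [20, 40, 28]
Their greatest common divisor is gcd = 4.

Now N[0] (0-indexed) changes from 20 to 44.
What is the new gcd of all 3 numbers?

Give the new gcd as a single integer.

Answer: 4

Derivation:
Numbers: [20, 40, 28], gcd = 4
Change: index 0, 20 -> 44
gcd of the OTHER numbers (without index 0): gcd([40, 28]) = 4
New gcd = gcd(g_others, new_val) = gcd(4, 44) = 4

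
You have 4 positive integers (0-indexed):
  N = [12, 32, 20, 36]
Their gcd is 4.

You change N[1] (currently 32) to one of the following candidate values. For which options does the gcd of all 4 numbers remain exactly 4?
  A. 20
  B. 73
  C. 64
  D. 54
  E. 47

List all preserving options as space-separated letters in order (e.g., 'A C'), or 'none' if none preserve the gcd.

Old gcd = 4; gcd of others (without N[1]) = 4
New gcd for candidate v: gcd(4, v). Preserves old gcd iff gcd(4, v) = 4.
  Option A: v=20, gcd(4,20)=4 -> preserves
  Option B: v=73, gcd(4,73)=1 -> changes
  Option C: v=64, gcd(4,64)=4 -> preserves
  Option D: v=54, gcd(4,54)=2 -> changes
  Option E: v=47, gcd(4,47)=1 -> changes

Answer: A C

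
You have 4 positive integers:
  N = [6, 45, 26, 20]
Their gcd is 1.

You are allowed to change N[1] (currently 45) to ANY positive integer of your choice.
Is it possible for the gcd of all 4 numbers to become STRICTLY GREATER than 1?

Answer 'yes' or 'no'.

Answer: yes

Derivation:
Current gcd = 1
gcd of all OTHER numbers (without N[1]=45): gcd([6, 26, 20]) = 2
The new gcd after any change is gcd(2, new_value).
This can be at most 2.
Since 2 > old gcd 1, the gcd CAN increase (e.g., set N[1] = 2).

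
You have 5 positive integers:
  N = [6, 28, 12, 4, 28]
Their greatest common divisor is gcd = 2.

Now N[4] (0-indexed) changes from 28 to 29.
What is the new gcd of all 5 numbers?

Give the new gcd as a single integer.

Answer: 1

Derivation:
Numbers: [6, 28, 12, 4, 28], gcd = 2
Change: index 4, 28 -> 29
gcd of the OTHER numbers (without index 4): gcd([6, 28, 12, 4]) = 2
New gcd = gcd(g_others, new_val) = gcd(2, 29) = 1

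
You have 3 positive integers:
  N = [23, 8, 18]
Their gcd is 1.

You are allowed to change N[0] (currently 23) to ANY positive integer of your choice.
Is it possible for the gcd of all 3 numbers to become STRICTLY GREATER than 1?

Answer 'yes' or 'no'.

Current gcd = 1
gcd of all OTHER numbers (without N[0]=23): gcd([8, 18]) = 2
The new gcd after any change is gcd(2, new_value).
This can be at most 2.
Since 2 > old gcd 1, the gcd CAN increase (e.g., set N[0] = 2).

Answer: yes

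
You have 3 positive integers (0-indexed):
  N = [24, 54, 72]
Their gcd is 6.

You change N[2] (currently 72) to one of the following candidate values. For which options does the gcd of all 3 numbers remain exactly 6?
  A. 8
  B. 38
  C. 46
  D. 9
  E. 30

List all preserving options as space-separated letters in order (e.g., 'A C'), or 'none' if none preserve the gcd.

Old gcd = 6; gcd of others (without N[2]) = 6
New gcd for candidate v: gcd(6, v). Preserves old gcd iff gcd(6, v) = 6.
  Option A: v=8, gcd(6,8)=2 -> changes
  Option B: v=38, gcd(6,38)=2 -> changes
  Option C: v=46, gcd(6,46)=2 -> changes
  Option D: v=9, gcd(6,9)=3 -> changes
  Option E: v=30, gcd(6,30)=6 -> preserves

Answer: E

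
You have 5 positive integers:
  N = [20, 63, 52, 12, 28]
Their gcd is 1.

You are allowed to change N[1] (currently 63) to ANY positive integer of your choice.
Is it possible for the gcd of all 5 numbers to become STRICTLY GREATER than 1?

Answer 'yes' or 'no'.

Answer: yes

Derivation:
Current gcd = 1
gcd of all OTHER numbers (without N[1]=63): gcd([20, 52, 12, 28]) = 4
The new gcd after any change is gcd(4, new_value).
This can be at most 4.
Since 4 > old gcd 1, the gcd CAN increase (e.g., set N[1] = 4).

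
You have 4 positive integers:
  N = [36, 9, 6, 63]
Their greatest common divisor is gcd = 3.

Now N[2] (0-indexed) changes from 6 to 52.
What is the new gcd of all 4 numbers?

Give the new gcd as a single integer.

Answer: 1

Derivation:
Numbers: [36, 9, 6, 63], gcd = 3
Change: index 2, 6 -> 52
gcd of the OTHER numbers (without index 2): gcd([36, 9, 63]) = 9
New gcd = gcd(g_others, new_val) = gcd(9, 52) = 1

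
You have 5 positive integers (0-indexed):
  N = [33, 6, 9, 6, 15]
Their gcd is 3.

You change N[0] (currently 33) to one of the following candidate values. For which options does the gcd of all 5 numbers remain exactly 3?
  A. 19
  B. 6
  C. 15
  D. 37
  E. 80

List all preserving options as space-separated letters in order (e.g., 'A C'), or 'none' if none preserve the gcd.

Answer: B C

Derivation:
Old gcd = 3; gcd of others (without N[0]) = 3
New gcd for candidate v: gcd(3, v). Preserves old gcd iff gcd(3, v) = 3.
  Option A: v=19, gcd(3,19)=1 -> changes
  Option B: v=6, gcd(3,6)=3 -> preserves
  Option C: v=15, gcd(3,15)=3 -> preserves
  Option D: v=37, gcd(3,37)=1 -> changes
  Option E: v=80, gcd(3,80)=1 -> changes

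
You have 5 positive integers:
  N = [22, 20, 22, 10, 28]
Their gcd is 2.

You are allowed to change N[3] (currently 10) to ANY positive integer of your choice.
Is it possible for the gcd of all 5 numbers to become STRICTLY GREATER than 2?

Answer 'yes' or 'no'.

Answer: no

Derivation:
Current gcd = 2
gcd of all OTHER numbers (without N[3]=10): gcd([22, 20, 22, 28]) = 2
The new gcd after any change is gcd(2, new_value).
This can be at most 2.
Since 2 = old gcd 2, the gcd can only stay the same or decrease.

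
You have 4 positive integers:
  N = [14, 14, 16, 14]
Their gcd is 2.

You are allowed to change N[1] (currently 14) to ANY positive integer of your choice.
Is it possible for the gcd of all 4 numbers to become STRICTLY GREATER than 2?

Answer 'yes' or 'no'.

Answer: no

Derivation:
Current gcd = 2
gcd of all OTHER numbers (without N[1]=14): gcd([14, 16, 14]) = 2
The new gcd after any change is gcd(2, new_value).
This can be at most 2.
Since 2 = old gcd 2, the gcd can only stay the same or decrease.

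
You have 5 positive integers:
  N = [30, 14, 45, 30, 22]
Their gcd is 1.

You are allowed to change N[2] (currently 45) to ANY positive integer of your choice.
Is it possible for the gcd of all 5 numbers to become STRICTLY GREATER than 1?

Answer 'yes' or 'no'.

Answer: yes

Derivation:
Current gcd = 1
gcd of all OTHER numbers (without N[2]=45): gcd([30, 14, 30, 22]) = 2
The new gcd after any change is gcd(2, new_value).
This can be at most 2.
Since 2 > old gcd 1, the gcd CAN increase (e.g., set N[2] = 2).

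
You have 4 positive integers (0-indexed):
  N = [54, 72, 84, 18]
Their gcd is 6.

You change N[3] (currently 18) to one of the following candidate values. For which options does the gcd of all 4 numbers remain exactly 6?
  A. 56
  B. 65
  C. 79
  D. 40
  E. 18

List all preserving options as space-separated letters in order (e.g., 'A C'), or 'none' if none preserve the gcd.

Old gcd = 6; gcd of others (without N[3]) = 6
New gcd for candidate v: gcd(6, v). Preserves old gcd iff gcd(6, v) = 6.
  Option A: v=56, gcd(6,56)=2 -> changes
  Option B: v=65, gcd(6,65)=1 -> changes
  Option C: v=79, gcd(6,79)=1 -> changes
  Option D: v=40, gcd(6,40)=2 -> changes
  Option E: v=18, gcd(6,18)=6 -> preserves

Answer: E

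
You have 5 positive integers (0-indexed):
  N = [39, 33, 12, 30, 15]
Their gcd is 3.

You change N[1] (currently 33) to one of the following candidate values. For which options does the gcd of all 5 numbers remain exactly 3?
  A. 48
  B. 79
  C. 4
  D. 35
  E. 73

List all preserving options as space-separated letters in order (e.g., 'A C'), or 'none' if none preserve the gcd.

Answer: A

Derivation:
Old gcd = 3; gcd of others (without N[1]) = 3
New gcd for candidate v: gcd(3, v). Preserves old gcd iff gcd(3, v) = 3.
  Option A: v=48, gcd(3,48)=3 -> preserves
  Option B: v=79, gcd(3,79)=1 -> changes
  Option C: v=4, gcd(3,4)=1 -> changes
  Option D: v=35, gcd(3,35)=1 -> changes
  Option E: v=73, gcd(3,73)=1 -> changes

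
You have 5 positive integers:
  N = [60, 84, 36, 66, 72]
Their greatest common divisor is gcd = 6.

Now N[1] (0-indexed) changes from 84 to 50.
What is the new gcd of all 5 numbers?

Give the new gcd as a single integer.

Numbers: [60, 84, 36, 66, 72], gcd = 6
Change: index 1, 84 -> 50
gcd of the OTHER numbers (without index 1): gcd([60, 36, 66, 72]) = 6
New gcd = gcd(g_others, new_val) = gcd(6, 50) = 2

Answer: 2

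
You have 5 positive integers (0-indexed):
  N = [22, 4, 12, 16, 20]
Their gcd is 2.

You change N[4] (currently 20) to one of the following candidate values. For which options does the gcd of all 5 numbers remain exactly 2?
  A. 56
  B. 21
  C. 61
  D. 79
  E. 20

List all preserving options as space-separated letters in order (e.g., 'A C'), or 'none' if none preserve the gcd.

Answer: A E

Derivation:
Old gcd = 2; gcd of others (without N[4]) = 2
New gcd for candidate v: gcd(2, v). Preserves old gcd iff gcd(2, v) = 2.
  Option A: v=56, gcd(2,56)=2 -> preserves
  Option B: v=21, gcd(2,21)=1 -> changes
  Option C: v=61, gcd(2,61)=1 -> changes
  Option D: v=79, gcd(2,79)=1 -> changes
  Option E: v=20, gcd(2,20)=2 -> preserves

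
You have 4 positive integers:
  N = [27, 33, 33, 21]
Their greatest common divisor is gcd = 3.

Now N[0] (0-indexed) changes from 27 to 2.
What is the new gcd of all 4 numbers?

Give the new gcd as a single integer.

Numbers: [27, 33, 33, 21], gcd = 3
Change: index 0, 27 -> 2
gcd of the OTHER numbers (without index 0): gcd([33, 33, 21]) = 3
New gcd = gcd(g_others, new_val) = gcd(3, 2) = 1

Answer: 1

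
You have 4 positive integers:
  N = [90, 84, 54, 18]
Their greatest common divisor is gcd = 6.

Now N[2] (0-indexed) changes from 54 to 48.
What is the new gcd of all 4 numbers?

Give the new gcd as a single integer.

Answer: 6

Derivation:
Numbers: [90, 84, 54, 18], gcd = 6
Change: index 2, 54 -> 48
gcd of the OTHER numbers (without index 2): gcd([90, 84, 18]) = 6
New gcd = gcd(g_others, new_val) = gcd(6, 48) = 6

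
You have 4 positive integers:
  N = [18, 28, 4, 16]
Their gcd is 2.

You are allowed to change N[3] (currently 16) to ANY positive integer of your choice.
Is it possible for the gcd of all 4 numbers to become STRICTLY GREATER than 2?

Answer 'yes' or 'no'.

Answer: no

Derivation:
Current gcd = 2
gcd of all OTHER numbers (without N[3]=16): gcd([18, 28, 4]) = 2
The new gcd after any change is gcd(2, new_value).
This can be at most 2.
Since 2 = old gcd 2, the gcd can only stay the same or decrease.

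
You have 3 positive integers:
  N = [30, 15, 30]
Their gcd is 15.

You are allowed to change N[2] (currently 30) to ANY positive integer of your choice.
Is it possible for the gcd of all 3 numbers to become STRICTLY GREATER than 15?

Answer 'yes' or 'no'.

Answer: no

Derivation:
Current gcd = 15
gcd of all OTHER numbers (without N[2]=30): gcd([30, 15]) = 15
The new gcd after any change is gcd(15, new_value).
This can be at most 15.
Since 15 = old gcd 15, the gcd can only stay the same or decrease.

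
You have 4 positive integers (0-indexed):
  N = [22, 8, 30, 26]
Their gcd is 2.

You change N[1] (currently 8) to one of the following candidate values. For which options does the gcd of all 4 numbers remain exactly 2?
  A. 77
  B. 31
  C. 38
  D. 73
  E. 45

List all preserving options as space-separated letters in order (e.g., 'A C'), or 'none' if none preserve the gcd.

Answer: C

Derivation:
Old gcd = 2; gcd of others (without N[1]) = 2
New gcd for candidate v: gcd(2, v). Preserves old gcd iff gcd(2, v) = 2.
  Option A: v=77, gcd(2,77)=1 -> changes
  Option B: v=31, gcd(2,31)=1 -> changes
  Option C: v=38, gcd(2,38)=2 -> preserves
  Option D: v=73, gcd(2,73)=1 -> changes
  Option E: v=45, gcd(2,45)=1 -> changes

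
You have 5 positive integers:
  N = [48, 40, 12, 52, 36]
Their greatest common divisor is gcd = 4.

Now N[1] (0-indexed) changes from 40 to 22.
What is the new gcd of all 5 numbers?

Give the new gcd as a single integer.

Numbers: [48, 40, 12, 52, 36], gcd = 4
Change: index 1, 40 -> 22
gcd of the OTHER numbers (without index 1): gcd([48, 12, 52, 36]) = 4
New gcd = gcd(g_others, new_val) = gcd(4, 22) = 2

Answer: 2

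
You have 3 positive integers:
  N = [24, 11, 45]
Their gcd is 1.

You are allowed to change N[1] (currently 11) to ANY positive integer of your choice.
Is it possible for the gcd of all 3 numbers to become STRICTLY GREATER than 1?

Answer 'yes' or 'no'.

Answer: yes

Derivation:
Current gcd = 1
gcd of all OTHER numbers (without N[1]=11): gcd([24, 45]) = 3
The new gcd after any change is gcd(3, new_value).
This can be at most 3.
Since 3 > old gcd 1, the gcd CAN increase (e.g., set N[1] = 3).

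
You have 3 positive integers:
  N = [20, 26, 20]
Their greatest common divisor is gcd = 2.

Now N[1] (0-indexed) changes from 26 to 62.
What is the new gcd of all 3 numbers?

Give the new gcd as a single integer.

Answer: 2

Derivation:
Numbers: [20, 26, 20], gcd = 2
Change: index 1, 26 -> 62
gcd of the OTHER numbers (without index 1): gcd([20, 20]) = 20
New gcd = gcd(g_others, new_val) = gcd(20, 62) = 2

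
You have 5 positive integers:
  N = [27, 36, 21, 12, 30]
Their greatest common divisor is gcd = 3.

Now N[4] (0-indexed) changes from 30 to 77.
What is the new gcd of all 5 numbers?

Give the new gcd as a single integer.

Numbers: [27, 36, 21, 12, 30], gcd = 3
Change: index 4, 30 -> 77
gcd of the OTHER numbers (without index 4): gcd([27, 36, 21, 12]) = 3
New gcd = gcd(g_others, new_val) = gcd(3, 77) = 1

Answer: 1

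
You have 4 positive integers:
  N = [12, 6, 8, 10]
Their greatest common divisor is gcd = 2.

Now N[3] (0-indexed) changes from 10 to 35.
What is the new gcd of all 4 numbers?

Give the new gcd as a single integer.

Answer: 1

Derivation:
Numbers: [12, 6, 8, 10], gcd = 2
Change: index 3, 10 -> 35
gcd of the OTHER numbers (without index 3): gcd([12, 6, 8]) = 2
New gcd = gcd(g_others, new_val) = gcd(2, 35) = 1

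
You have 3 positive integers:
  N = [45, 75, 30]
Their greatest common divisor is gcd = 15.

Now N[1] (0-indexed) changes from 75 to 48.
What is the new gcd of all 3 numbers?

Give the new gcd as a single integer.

Numbers: [45, 75, 30], gcd = 15
Change: index 1, 75 -> 48
gcd of the OTHER numbers (without index 1): gcd([45, 30]) = 15
New gcd = gcd(g_others, new_val) = gcd(15, 48) = 3

Answer: 3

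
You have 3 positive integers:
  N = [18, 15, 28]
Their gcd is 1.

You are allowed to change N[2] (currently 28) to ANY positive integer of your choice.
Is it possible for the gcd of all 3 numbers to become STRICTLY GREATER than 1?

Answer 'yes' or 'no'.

Answer: yes

Derivation:
Current gcd = 1
gcd of all OTHER numbers (without N[2]=28): gcd([18, 15]) = 3
The new gcd after any change is gcd(3, new_value).
This can be at most 3.
Since 3 > old gcd 1, the gcd CAN increase (e.g., set N[2] = 3).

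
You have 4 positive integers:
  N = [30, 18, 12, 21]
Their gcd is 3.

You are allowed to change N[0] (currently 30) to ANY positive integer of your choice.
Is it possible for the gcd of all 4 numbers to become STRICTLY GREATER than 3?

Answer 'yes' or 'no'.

Answer: no

Derivation:
Current gcd = 3
gcd of all OTHER numbers (without N[0]=30): gcd([18, 12, 21]) = 3
The new gcd after any change is gcd(3, new_value).
This can be at most 3.
Since 3 = old gcd 3, the gcd can only stay the same or decrease.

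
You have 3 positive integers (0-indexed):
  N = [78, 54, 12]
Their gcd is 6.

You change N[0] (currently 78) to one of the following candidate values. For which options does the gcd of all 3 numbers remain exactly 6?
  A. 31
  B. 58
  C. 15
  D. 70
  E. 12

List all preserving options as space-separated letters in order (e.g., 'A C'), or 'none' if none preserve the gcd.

Answer: E

Derivation:
Old gcd = 6; gcd of others (without N[0]) = 6
New gcd for candidate v: gcd(6, v). Preserves old gcd iff gcd(6, v) = 6.
  Option A: v=31, gcd(6,31)=1 -> changes
  Option B: v=58, gcd(6,58)=2 -> changes
  Option C: v=15, gcd(6,15)=3 -> changes
  Option D: v=70, gcd(6,70)=2 -> changes
  Option E: v=12, gcd(6,12)=6 -> preserves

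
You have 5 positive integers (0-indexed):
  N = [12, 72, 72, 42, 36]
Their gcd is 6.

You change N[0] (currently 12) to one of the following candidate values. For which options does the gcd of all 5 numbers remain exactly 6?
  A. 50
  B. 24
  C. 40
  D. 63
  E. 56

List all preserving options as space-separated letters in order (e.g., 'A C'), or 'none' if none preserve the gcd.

Answer: B

Derivation:
Old gcd = 6; gcd of others (without N[0]) = 6
New gcd for candidate v: gcd(6, v). Preserves old gcd iff gcd(6, v) = 6.
  Option A: v=50, gcd(6,50)=2 -> changes
  Option B: v=24, gcd(6,24)=6 -> preserves
  Option C: v=40, gcd(6,40)=2 -> changes
  Option D: v=63, gcd(6,63)=3 -> changes
  Option E: v=56, gcd(6,56)=2 -> changes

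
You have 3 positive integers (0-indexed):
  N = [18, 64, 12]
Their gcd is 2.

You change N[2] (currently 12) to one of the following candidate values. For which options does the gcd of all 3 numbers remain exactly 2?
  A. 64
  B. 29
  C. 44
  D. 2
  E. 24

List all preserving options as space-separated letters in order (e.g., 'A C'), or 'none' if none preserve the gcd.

Old gcd = 2; gcd of others (without N[2]) = 2
New gcd for candidate v: gcd(2, v). Preserves old gcd iff gcd(2, v) = 2.
  Option A: v=64, gcd(2,64)=2 -> preserves
  Option B: v=29, gcd(2,29)=1 -> changes
  Option C: v=44, gcd(2,44)=2 -> preserves
  Option D: v=2, gcd(2,2)=2 -> preserves
  Option E: v=24, gcd(2,24)=2 -> preserves

Answer: A C D E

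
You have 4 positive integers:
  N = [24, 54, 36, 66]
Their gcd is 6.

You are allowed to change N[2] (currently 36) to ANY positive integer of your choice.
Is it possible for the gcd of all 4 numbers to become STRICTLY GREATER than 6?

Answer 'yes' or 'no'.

Current gcd = 6
gcd of all OTHER numbers (without N[2]=36): gcd([24, 54, 66]) = 6
The new gcd after any change is gcd(6, new_value).
This can be at most 6.
Since 6 = old gcd 6, the gcd can only stay the same or decrease.

Answer: no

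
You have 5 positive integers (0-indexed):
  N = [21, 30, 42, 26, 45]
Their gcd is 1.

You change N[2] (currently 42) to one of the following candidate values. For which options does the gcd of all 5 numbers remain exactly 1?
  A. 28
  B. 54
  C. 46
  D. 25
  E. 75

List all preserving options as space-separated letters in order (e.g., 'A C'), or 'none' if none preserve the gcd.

Old gcd = 1; gcd of others (without N[2]) = 1
New gcd for candidate v: gcd(1, v). Preserves old gcd iff gcd(1, v) = 1.
  Option A: v=28, gcd(1,28)=1 -> preserves
  Option B: v=54, gcd(1,54)=1 -> preserves
  Option C: v=46, gcd(1,46)=1 -> preserves
  Option D: v=25, gcd(1,25)=1 -> preserves
  Option E: v=75, gcd(1,75)=1 -> preserves

Answer: A B C D E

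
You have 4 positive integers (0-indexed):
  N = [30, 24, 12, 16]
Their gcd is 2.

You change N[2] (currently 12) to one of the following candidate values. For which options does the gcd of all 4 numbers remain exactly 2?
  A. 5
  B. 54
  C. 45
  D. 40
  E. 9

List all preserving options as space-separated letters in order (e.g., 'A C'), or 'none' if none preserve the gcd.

Answer: B D

Derivation:
Old gcd = 2; gcd of others (without N[2]) = 2
New gcd for candidate v: gcd(2, v). Preserves old gcd iff gcd(2, v) = 2.
  Option A: v=5, gcd(2,5)=1 -> changes
  Option B: v=54, gcd(2,54)=2 -> preserves
  Option C: v=45, gcd(2,45)=1 -> changes
  Option D: v=40, gcd(2,40)=2 -> preserves
  Option E: v=9, gcd(2,9)=1 -> changes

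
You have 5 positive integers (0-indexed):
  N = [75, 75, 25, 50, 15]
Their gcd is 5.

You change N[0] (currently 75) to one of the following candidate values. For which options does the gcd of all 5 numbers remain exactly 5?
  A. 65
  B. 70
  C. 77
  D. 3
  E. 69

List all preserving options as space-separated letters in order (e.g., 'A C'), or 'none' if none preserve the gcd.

Old gcd = 5; gcd of others (without N[0]) = 5
New gcd for candidate v: gcd(5, v). Preserves old gcd iff gcd(5, v) = 5.
  Option A: v=65, gcd(5,65)=5 -> preserves
  Option B: v=70, gcd(5,70)=5 -> preserves
  Option C: v=77, gcd(5,77)=1 -> changes
  Option D: v=3, gcd(5,3)=1 -> changes
  Option E: v=69, gcd(5,69)=1 -> changes

Answer: A B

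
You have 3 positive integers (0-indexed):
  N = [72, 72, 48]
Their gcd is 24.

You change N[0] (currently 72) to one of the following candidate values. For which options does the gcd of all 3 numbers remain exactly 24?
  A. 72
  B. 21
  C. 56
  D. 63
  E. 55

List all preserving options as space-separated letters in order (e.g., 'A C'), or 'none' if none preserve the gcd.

Answer: A

Derivation:
Old gcd = 24; gcd of others (without N[0]) = 24
New gcd for candidate v: gcd(24, v). Preserves old gcd iff gcd(24, v) = 24.
  Option A: v=72, gcd(24,72)=24 -> preserves
  Option B: v=21, gcd(24,21)=3 -> changes
  Option C: v=56, gcd(24,56)=8 -> changes
  Option D: v=63, gcd(24,63)=3 -> changes
  Option E: v=55, gcd(24,55)=1 -> changes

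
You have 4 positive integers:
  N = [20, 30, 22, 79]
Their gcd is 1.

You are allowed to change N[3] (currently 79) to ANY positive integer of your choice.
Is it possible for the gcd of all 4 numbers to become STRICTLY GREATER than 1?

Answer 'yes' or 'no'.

Answer: yes

Derivation:
Current gcd = 1
gcd of all OTHER numbers (without N[3]=79): gcd([20, 30, 22]) = 2
The new gcd after any change is gcd(2, new_value).
This can be at most 2.
Since 2 > old gcd 1, the gcd CAN increase (e.g., set N[3] = 2).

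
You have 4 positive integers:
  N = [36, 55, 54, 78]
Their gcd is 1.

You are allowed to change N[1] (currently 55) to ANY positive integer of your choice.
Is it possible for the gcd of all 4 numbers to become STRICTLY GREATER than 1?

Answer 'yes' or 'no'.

Current gcd = 1
gcd of all OTHER numbers (without N[1]=55): gcd([36, 54, 78]) = 6
The new gcd after any change is gcd(6, new_value).
This can be at most 6.
Since 6 > old gcd 1, the gcd CAN increase (e.g., set N[1] = 6).

Answer: yes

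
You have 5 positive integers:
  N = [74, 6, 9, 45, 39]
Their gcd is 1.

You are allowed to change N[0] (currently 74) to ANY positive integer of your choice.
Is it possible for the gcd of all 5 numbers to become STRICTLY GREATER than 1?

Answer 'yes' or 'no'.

Answer: yes

Derivation:
Current gcd = 1
gcd of all OTHER numbers (without N[0]=74): gcd([6, 9, 45, 39]) = 3
The new gcd after any change is gcd(3, new_value).
This can be at most 3.
Since 3 > old gcd 1, the gcd CAN increase (e.g., set N[0] = 3).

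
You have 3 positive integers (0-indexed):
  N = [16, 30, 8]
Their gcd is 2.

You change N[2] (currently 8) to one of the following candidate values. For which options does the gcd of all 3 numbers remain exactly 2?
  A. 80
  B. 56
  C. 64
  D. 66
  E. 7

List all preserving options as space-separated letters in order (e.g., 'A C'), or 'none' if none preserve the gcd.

Answer: A B C D

Derivation:
Old gcd = 2; gcd of others (without N[2]) = 2
New gcd for candidate v: gcd(2, v). Preserves old gcd iff gcd(2, v) = 2.
  Option A: v=80, gcd(2,80)=2 -> preserves
  Option B: v=56, gcd(2,56)=2 -> preserves
  Option C: v=64, gcd(2,64)=2 -> preserves
  Option D: v=66, gcd(2,66)=2 -> preserves
  Option E: v=7, gcd(2,7)=1 -> changes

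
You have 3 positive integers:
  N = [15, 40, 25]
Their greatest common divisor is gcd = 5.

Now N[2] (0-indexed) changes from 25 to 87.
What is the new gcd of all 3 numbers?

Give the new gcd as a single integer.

Numbers: [15, 40, 25], gcd = 5
Change: index 2, 25 -> 87
gcd of the OTHER numbers (without index 2): gcd([15, 40]) = 5
New gcd = gcd(g_others, new_val) = gcd(5, 87) = 1

Answer: 1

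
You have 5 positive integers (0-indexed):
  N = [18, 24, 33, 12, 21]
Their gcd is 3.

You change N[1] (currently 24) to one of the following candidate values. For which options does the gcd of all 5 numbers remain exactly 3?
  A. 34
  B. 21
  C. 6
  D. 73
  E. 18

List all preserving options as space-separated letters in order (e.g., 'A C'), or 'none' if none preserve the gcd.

Answer: B C E

Derivation:
Old gcd = 3; gcd of others (without N[1]) = 3
New gcd for candidate v: gcd(3, v). Preserves old gcd iff gcd(3, v) = 3.
  Option A: v=34, gcd(3,34)=1 -> changes
  Option B: v=21, gcd(3,21)=3 -> preserves
  Option C: v=6, gcd(3,6)=3 -> preserves
  Option D: v=73, gcd(3,73)=1 -> changes
  Option E: v=18, gcd(3,18)=3 -> preserves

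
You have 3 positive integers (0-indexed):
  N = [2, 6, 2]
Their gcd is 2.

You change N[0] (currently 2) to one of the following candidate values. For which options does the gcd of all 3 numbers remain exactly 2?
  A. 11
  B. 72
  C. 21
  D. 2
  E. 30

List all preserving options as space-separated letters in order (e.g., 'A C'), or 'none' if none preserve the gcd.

Old gcd = 2; gcd of others (without N[0]) = 2
New gcd for candidate v: gcd(2, v). Preserves old gcd iff gcd(2, v) = 2.
  Option A: v=11, gcd(2,11)=1 -> changes
  Option B: v=72, gcd(2,72)=2 -> preserves
  Option C: v=21, gcd(2,21)=1 -> changes
  Option D: v=2, gcd(2,2)=2 -> preserves
  Option E: v=30, gcd(2,30)=2 -> preserves

Answer: B D E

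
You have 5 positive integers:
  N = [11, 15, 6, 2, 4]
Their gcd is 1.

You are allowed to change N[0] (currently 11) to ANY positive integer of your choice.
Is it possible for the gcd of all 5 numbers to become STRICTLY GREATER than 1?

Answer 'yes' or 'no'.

Current gcd = 1
gcd of all OTHER numbers (without N[0]=11): gcd([15, 6, 2, 4]) = 1
The new gcd after any change is gcd(1, new_value).
This can be at most 1.
Since 1 = old gcd 1, the gcd can only stay the same or decrease.

Answer: no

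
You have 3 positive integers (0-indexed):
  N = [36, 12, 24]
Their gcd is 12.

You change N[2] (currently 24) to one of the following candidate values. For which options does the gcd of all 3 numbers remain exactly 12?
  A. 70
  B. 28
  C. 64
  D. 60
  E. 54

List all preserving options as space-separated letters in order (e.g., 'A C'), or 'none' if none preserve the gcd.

Old gcd = 12; gcd of others (without N[2]) = 12
New gcd for candidate v: gcd(12, v). Preserves old gcd iff gcd(12, v) = 12.
  Option A: v=70, gcd(12,70)=2 -> changes
  Option B: v=28, gcd(12,28)=4 -> changes
  Option C: v=64, gcd(12,64)=4 -> changes
  Option D: v=60, gcd(12,60)=12 -> preserves
  Option E: v=54, gcd(12,54)=6 -> changes

Answer: D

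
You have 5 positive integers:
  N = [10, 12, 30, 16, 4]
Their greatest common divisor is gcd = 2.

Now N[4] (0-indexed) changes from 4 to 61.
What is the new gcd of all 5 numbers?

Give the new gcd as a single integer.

Numbers: [10, 12, 30, 16, 4], gcd = 2
Change: index 4, 4 -> 61
gcd of the OTHER numbers (without index 4): gcd([10, 12, 30, 16]) = 2
New gcd = gcd(g_others, new_val) = gcd(2, 61) = 1

Answer: 1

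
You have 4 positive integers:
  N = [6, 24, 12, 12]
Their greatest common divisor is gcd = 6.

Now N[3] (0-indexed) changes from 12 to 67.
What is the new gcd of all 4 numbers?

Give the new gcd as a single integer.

Answer: 1

Derivation:
Numbers: [6, 24, 12, 12], gcd = 6
Change: index 3, 12 -> 67
gcd of the OTHER numbers (without index 3): gcd([6, 24, 12]) = 6
New gcd = gcd(g_others, new_val) = gcd(6, 67) = 1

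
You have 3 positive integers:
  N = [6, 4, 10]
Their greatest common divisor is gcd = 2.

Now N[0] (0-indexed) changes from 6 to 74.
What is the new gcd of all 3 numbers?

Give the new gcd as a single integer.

Numbers: [6, 4, 10], gcd = 2
Change: index 0, 6 -> 74
gcd of the OTHER numbers (without index 0): gcd([4, 10]) = 2
New gcd = gcd(g_others, new_val) = gcd(2, 74) = 2

Answer: 2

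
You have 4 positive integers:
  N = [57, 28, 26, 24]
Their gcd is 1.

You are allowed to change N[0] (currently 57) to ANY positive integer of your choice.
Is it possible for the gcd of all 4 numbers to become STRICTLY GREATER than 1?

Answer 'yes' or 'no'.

Current gcd = 1
gcd of all OTHER numbers (without N[0]=57): gcd([28, 26, 24]) = 2
The new gcd after any change is gcd(2, new_value).
This can be at most 2.
Since 2 > old gcd 1, the gcd CAN increase (e.g., set N[0] = 2).

Answer: yes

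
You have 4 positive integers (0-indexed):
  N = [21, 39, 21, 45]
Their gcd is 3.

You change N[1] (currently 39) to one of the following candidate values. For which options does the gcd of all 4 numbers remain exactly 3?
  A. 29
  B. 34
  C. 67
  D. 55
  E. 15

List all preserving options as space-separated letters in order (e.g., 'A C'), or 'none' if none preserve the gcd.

Answer: E

Derivation:
Old gcd = 3; gcd of others (without N[1]) = 3
New gcd for candidate v: gcd(3, v). Preserves old gcd iff gcd(3, v) = 3.
  Option A: v=29, gcd(3,29)=1 -> changes
  Option B: v=34, gcd(3,34)=1 -> changes
  Option C: v=67, gcd(3,67)=1 -> changes
  Option D: v=55, gcd(3,55)=1 -> changes
  Option E: v=15, gcd(3,15)=3 -> preserves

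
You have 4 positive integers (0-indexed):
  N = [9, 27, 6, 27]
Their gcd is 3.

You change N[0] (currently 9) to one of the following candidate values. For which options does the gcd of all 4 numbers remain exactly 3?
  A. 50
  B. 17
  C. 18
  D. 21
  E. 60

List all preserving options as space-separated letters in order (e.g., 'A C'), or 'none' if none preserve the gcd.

Answer: C D E

Derivation:
Old gcd = 3; gcd of others (without N[0]) = 3
New gcd for candidate v: gcd(3, v). Preserves old gcd iff gcd(3, v) = 3.
  Option A: v=50, gcd(3,50)=1 -> changes
  Option B: v=17, gcd(3,17)=1 -> changes
  Option C: v=18, gcd(3,18)=3 -> preserves
  Option D: v=21, gcd(3,21)=3 -> preserves
  Option E: v=60, gcd(3,60)=3 -> preserves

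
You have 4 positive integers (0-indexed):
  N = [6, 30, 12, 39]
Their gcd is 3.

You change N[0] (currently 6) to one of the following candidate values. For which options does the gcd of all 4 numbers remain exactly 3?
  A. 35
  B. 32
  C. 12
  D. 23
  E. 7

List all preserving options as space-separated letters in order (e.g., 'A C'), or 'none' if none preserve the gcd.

Answer: C

Derivation:
Old gcd = 3; gcd of others (without N[0]) = 3
New gcd for candidate v: gcd(3, v). Preserves old gcd iff gcd(3, v) = 3.
  Option A: v=35, gcd(3,35)=1 -> changes
  Option B: v=32, gcd(3,32)=1 -> changes
  Option C: v=12, gcd(3,12)=3 -> preserves
  Option D: v=23, gcd(3,23)=1 -> changes
  Option E: v=7, gcd(3,7)=1 -> changes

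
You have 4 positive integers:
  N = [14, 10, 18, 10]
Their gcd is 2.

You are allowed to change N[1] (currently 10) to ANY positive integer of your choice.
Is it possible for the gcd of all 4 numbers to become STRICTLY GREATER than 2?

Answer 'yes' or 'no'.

Current gcd = 2
gcd of all OTHER numbers (without N[1]=10): gcd([14, 18, 10]) = 2
The new gcd after any change is gcd(2, new_value).
This can be at most 2.
Since 2 = old gcd 2, the gcd can only stay the same or decrease.

Answer: no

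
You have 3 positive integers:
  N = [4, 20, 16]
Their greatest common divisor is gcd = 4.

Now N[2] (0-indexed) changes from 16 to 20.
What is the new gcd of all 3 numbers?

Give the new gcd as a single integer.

Numbers: [4, 20, 16], gcd = 4
Change: index 2, 16 -> 20
gcd of the OTHER numbers (without index 2): gcd([4, 20]) = 4
New gcd = gcd(g_others, new_val) = gcd(4, 20) = 4

Answer: 4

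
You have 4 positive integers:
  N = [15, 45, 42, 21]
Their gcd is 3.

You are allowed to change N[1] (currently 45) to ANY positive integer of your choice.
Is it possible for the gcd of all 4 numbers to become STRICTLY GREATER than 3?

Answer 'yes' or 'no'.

Answer: no

Derivation:
Current gcd = 3
gcd of all OTHER numbers (without N[1]=45): gcd([15, 42, 21]) = 3
The new gcd after any change is gcd(3, new_value).
This can be at most 3.
Since 3 = old gcd 3, the gcd can only stay the same or decrease.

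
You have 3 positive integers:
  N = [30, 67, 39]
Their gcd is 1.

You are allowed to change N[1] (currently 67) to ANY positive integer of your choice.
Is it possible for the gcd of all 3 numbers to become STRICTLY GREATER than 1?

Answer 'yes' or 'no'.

Answer: yes

Derivation:
Current gcd = 1
gcd of all OTHER numbers (without N[1]=67): gcd([30, 39]) = 3
The new gcd after any change is gcd(3, new_value).
This can be at most 3.
Since 3 > old gcd 1, the gcd CAN increase (e.g., set N[1] = 3).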